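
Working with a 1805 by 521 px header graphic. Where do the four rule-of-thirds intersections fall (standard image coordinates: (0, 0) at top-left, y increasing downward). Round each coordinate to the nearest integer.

One third of 1805 is 601.67; one third of 521 is 173.67.
Vertical third lines at x = 602 and x = 1203; horizontal third lines at y = 174 and y = 347.

(602, 174), (1203, 174), (602, 347), (1203, 347)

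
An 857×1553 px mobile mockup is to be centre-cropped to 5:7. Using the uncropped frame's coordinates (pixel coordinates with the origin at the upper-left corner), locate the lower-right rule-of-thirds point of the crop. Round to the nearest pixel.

x = 571 px, y = 976 px

857/1553 < 5/7, so the 5:7 crop keeps the full width 857 and trims height to 857 × 7/5 = 1199.80 px.
Top offset = (1553 − 1199.80)/2 = 176.60 px; left offset = 0.
Lower-right is two-thirds across and two-thirds down within the crop:
x = 0.00 + 2 × 857.00/3 ≈ 571; y = 176.60 + 2 × 1199.80/3 ≈ 976.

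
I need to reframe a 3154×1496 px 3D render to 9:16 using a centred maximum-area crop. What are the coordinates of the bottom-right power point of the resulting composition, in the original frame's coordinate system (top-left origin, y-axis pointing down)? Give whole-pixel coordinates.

3154/1496 > 9/16, so the 9:16 crop keeps the full height 1496 and trims width to 1496 × 9/16 = 841.50 px.
Left offset = (3154 − 841.50)/2 = 1156.25 px; top offset = 0.
Bottom-right is two-thirds across and two-thirds down within the crop:
x = 1156.25 + 2 × 841.50/3 ≈ 1717; y = 0.00 + 2 × 1496.00/3 ≈ 997.

(1717, 997)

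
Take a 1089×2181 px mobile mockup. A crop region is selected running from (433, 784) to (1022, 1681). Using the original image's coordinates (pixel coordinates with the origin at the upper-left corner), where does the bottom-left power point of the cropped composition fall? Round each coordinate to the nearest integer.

x = 629 px, y = 1382 px

Crop width = 1022 − 433 = 589 px; one third is 196.33 px.
Crop height = 1681 − 784 = 897 px; one third is 299.00 px.
The bottom-left point is one-third across and two-thirds down within the crop:
x = 433 + 1 × 196.33 ≈ 629; y = 784 + 2 × 299.00 ≈ 1382.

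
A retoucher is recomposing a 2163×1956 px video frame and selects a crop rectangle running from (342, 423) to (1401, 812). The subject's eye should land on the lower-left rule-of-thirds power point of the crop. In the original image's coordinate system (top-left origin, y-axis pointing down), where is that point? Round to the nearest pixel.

Crop width = 1401 − 342 = 1059 px; one third is 353.00 px.
Crop height = 812 − 423 = 389 px; one third is 129.67 px.
The lower-left point is one-third across and two-thirds down within the crop:
x = 342 + 1 × 353.00 ≈ 695; y = 423 + 2 × 129.67 ≈ 682.

x = 695 px, y = 682 px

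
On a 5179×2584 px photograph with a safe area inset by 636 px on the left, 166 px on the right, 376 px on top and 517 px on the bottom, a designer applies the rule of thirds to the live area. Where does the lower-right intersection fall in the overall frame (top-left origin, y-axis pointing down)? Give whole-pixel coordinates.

Content width = 5179 − 636 − 166 = 4377 px; content height = 2584 − 376 − 517 = 1691 px.
Lower-right is two-thirds across and two-thirds down within the live area.
x = 636 + 2 × 4377/3 = 636 + 2918.00 ≈ 3554
y = 376 + 2 × 1691/3 = 376 + 1127.33 ≈ 1503

(3554, 1503)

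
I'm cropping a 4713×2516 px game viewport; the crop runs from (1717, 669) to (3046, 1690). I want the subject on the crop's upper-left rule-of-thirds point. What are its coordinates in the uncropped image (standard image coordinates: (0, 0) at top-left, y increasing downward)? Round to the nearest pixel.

(2160, 1009)

Crop width = 3046 − 1717 = 1329 px; one third is 443.00 px.
Crop height = 1690 − 669 = 1021 px; one third is 340.33 px.
The upper-left point is one-third across and one-third down within the crop:
x = 1717 + 1 × 443.00 ≈ 2160; y = 669 + 1 × 340.33 ≈ 1009.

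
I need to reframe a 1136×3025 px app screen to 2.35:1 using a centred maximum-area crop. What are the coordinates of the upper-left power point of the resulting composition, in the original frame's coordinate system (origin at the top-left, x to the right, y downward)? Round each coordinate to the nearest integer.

x = 379 px, y = 1432 px

1136/3025 < 2.35/1, so the 2.35:1 crop keeps the full width 1136 and trims height to 1136 × 1/2.35 = 483.40 px.
Top offset = (3025 − 483.40)/2 = 1270.80 px; left offset = 0.
Upper-left is one-third across and one-third down within the crop:
x = 0.00 + 1 × 1136.00/3 ≈ 379; y = 1270.80 + 1 × 483.40/3 ≈ 1432.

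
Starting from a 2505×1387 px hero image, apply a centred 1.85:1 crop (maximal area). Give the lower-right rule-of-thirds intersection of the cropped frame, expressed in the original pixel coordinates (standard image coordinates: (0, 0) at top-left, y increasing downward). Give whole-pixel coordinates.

2505/1387 < 1.85/1, so the 1.85:1 crop keeps the full width 2505 and trims height to 2505 × 1/1.85 = 1354.05 px.
Top offset = (1387 − 1354.05)/2 = 16.47 px; left offset = 0.
Lower-right is two-thirds across and two-thirds down within the crop:
x = 0.00 + 2 × 2505.00/3 ≈ 1670; y = 16.47 + 2 × 1354.05/3 ≈ 919.

x = 1670 px, y = 919 px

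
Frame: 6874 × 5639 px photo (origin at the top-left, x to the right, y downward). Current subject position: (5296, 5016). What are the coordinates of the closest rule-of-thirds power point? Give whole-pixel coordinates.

Third lines: x ∈ {2291, 4583}, y ∈ {1880, 3759}.
5296 is closer to x = 4583; 5016 is closer to y = 3759.
So the nearest intersection is the lower-right power point.

(4583, 3759)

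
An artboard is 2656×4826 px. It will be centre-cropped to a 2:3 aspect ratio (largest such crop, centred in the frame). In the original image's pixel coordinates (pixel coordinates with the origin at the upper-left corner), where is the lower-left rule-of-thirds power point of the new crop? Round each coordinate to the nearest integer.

(885, 3077)

2656/4826 < 2/3, so the 2:3 crop keeps the full width 2656 and trims height to 2656 × 3/2 = 3984.00 px.
Top offset = (4826 − 3984.00)/2 = 421.00 px; left offset = 0.
Lower-left is one-third across and two-thirds down within the crop:
x = 0.00 + 1 × 2656.00/3 ≈ 885; y = 421.00 + 2 × 3984.00/3 ≈ 3077.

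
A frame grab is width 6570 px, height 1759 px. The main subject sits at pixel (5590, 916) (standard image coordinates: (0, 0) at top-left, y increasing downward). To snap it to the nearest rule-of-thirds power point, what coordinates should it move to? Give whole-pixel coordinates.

(4380, 1173)

Third lines: x ∈ {2190, 4380}, y ∈ {586, 1173}.
5590 is closer to x = 4380; 916 is closer to y = 1173.
So the nearest intersection is the lower-right power point.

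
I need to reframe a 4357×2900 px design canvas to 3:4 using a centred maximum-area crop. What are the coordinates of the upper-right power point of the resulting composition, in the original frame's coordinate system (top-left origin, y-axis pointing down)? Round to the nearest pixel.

4357/2900 > 3/4, so the 3:4 crop keeps the full height 2900 and trims width to 2900 × 3/4 = 2175.00 px.
Left offset = (4357 − 2175.00)/2 = 1091.00 px; top offset = 0.
Upper-right is two-thirds across and one-third down within the crop:
x = 1091.00 + 2 × 2175.00/3 ≈ 2541; y = 0.00 + 1 × 2900.00/3 ≈ 967.

(2541, 967)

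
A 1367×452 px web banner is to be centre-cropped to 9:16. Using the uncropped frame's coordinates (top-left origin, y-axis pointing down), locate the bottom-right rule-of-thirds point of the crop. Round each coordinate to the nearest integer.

(726, 301)

1367/452 > 9/16, so the 9:16 crop keeps the full height 452 and trims width to 452 × 9/16 = 254.25 px.
Left offset = (1367 − 254.25)/2 = 556.38 px; top offset = 0.
Bottom-right is two-thirds across and two-thirds down within the crop:
x = 556.38 + 2 × 254.25/3 ≈ 726; y = 0.00 + 2 × 452.00/3 ≈ 301.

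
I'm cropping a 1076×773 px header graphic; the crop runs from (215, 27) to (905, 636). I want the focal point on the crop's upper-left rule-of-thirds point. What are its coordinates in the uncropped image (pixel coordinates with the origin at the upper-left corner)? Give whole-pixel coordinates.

(445, 230)

Crop width = 905 − 215 = 690 px; one third is 230.00 px.
Crop height = 636 − 27 = 609 px; one third is 203.00 px.
The upper-left point is one-third across and one-third down within the crop:
x = 215 + 1 × 230.00 ≈ 445; y = 27 + 1 × 203.00 ≈ 230.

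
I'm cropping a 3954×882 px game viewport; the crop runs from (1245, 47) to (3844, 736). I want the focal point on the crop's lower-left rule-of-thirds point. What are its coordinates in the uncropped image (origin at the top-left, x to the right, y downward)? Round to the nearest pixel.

Crop width = 3844 − 1245 = 2599 px; one third is 866.33 px.
Crop height = 736 − 47 = 689 px; one third is 229.67 px.
The lower-left point is one-third across and two-thirds down within the crop:
x = 1245 + 1 × 866.33 ≈ 2111; y = 47 + 2 × 229.67 ≈ 506.

(2111, 506)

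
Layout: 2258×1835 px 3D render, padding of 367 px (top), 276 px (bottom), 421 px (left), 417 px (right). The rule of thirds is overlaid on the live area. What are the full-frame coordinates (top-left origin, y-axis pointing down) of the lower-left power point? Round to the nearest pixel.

Content width = 2258 − 421 − 417 = 1420 px; content height = 1835 − 367 − 276 = 1192 px.
Lower-left is one-third across and two-thirds down within the live area.
x = 421 + 1 × 1420/3 = 421 + 473.33 ≈ 894
y = 367 + 2 × 1192/3 = 367 + 794.67 ≈ 1162

x = 894 px, y = 1162 px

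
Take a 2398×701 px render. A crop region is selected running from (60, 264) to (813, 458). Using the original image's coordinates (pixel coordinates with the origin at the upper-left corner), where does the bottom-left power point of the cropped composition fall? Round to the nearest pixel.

x = 311 px, y = 393 px

Crop width = 813 − 60 = 753 px; one third is 251.00 px.
Crop height = 458 − 264 = 194 px; one third is 64.67 px.
The bottom-left point is one-third across and two-thirds down within the crop:
x = 60 + 1 × 251.00 ≈ 311; y = 264 + 2 × 64.67 ≈ 393.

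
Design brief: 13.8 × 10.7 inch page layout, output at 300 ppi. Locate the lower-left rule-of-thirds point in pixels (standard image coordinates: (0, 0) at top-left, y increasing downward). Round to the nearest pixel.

In pixels the canvas is 13.8 × 300 = 4140 wide and 10.7 × 300 = 3210 tall.
The lower-left point is one-third across and two-thirds down:
x = 1 × 4140/3 ≈ 1380; y = 2 × 3210/3 ≈ 2140.

x = 1380 px, y = 2140 px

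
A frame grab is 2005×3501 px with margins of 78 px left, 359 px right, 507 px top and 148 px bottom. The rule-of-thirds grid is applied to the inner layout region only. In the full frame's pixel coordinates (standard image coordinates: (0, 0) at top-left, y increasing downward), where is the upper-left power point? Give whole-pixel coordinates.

(601, 1456)

Content width = 2005 − 78 − 359 = 1568 px; content height = 3501 − 507 − 148 = 2846 px.
Upper-left is one-third across and one-third down within the inner layout region.
x = 78 + 1 × 1568/3 = 78 + 522.67 ≈ 601
y = 507 + 1 × 2846/3 = 507 + 948.67 ≈ 1456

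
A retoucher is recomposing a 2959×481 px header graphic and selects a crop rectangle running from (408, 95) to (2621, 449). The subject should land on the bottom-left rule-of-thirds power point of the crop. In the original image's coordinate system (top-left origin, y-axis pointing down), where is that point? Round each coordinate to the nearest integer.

x = 1146 px, y = 331 px

Crop width = 2621 − 408 = 2213 px; one third is 737.67 px.
Crop height = 449 − 95 = 354 px; one third is 118.00 px.
The bottom-left point is one-third across and two-thirds down within the crop:
x = 408 + 1 × 737.67 ≈ 1146; y = 95 + 2 × 118.00 ≈ 331.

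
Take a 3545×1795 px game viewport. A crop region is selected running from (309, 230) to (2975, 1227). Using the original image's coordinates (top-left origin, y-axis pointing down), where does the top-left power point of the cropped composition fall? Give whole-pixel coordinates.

x = 1198 px, y = 562 px

Crop width = 2975 − 309 = 2666 px; one third is 888.67 px.
Crop height = 1227 − 230 = 997 px; one third is 332.33 px.
The top-left point is one-third across and one-third down within the crop:
x = 309 + 1 × 888.67 ≈ 1198; y = 230 + 1 × 332.33 ≈ 562.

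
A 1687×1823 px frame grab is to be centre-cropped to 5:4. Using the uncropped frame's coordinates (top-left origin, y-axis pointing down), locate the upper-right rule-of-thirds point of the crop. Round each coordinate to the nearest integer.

1687/1823 < 5/4, so the 5:4 crop keeps the full width 1687 and trims height to 1687 × 4/5 = 1349.60 px.
Top offset = (1823 − 1349.60)/2 = 236.70 px; left offset = 0.
Upper-right is two-thirds across and one-third down within the crop:
x = 0.00 + 2 × 1687.00/3 ≈ 1125; y = 236.70 + 1 × 1349.60/3 ≈ 687.

x = 1125 px, y = 687 px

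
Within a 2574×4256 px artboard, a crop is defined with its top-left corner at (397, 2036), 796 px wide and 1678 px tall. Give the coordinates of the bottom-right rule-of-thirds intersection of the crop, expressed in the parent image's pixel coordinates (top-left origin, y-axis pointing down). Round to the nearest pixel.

x = 928 px, y = 3155 px

One third of the crop width 796 is 265.33 px.
One third of the crop height 1678 is 559.33 px.
The bottom-right point is two-thirds across and two-thirds down within the crop:
x = 397 + 2 × 265.33 ≈ 928; y = 2036 + 2 × 559.33 ≈ 3155.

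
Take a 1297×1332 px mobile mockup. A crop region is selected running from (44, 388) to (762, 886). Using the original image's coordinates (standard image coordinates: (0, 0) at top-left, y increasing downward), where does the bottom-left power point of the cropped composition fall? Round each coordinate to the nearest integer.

Crop width = 762 − 44 = 718 px; one third is 239.33 px.
Crop height = 886 − 388 = 498 px; one third is 166.00 px.
The bottom-left point is one-third across and two-thirds down within the crop:
x = 44 + 1 × 239.33 ≈ 283; y = 388 + 2 × 166.00 ≈ 720.

(283, 720)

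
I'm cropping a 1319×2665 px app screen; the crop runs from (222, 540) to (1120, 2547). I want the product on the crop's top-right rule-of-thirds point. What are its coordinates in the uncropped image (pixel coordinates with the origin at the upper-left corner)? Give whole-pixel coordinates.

x = 821 px, y = 1209 px

Crop width = 1120 − 222 = 898 px; one third is 299.33 px.
Crop height = 2547 − 540 = 2007 px; one third is 669.00 px.
The top-right point is two-thirds across and one-third down within the crop:
x = 222 + 2 × 299.33 ≈ 821; y = 540 + 1 × 669.00 ≈ 1209.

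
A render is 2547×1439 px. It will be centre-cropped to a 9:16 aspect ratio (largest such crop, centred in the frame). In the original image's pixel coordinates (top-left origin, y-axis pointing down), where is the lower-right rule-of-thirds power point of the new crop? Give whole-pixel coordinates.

x = 1408 px, y = 959 px

2547/1439 > 9/16, so the 9:16 crop keeps the full height 1439 and trims width to 1439 × 9/16 = 809.44 px.
Left offset = (2547 − 809.44)/2 = 868.78 px; top offset = 0.
Lower-right is two-thirds across and two-thirds down within the crop:
x = 868.78 + 2 × 809.44/3 ≈ 1408; y = 0.00 + 2 × 1439.00/3 ≈ 959.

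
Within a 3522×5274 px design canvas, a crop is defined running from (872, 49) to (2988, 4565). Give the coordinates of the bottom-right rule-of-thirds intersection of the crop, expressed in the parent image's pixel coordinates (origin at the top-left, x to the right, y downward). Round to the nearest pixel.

(2283, 3060)

Crop width = 2988 − 872 = 2116 px; one third is 705.33 px.
Crop height = 4565 − 49 = 4516 px; one third is 1505.33 px.
The bottom-right point is two-thirds across and two-thirds down within the crop:
x = 872 + 2 × 705.33 ≈ 2283; y = 49 + 2 × 1505.33 ≈ 3060.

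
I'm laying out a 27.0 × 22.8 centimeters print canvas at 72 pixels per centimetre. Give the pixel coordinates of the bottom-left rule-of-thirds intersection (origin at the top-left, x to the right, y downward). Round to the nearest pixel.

x = 648 px, y = 1094 px

In pixels the canvas is 27.0 × 72 = 1944 wide and 22.8 × 72 = 1641.6 tall.
The bottom-left point is one-third across and two-thirds down:
x = 1 × 1944/3 ≈ 648; y = 2 × 1641.6/3 ≈ 1094.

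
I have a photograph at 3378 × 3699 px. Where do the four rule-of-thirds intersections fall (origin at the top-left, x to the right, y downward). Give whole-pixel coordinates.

One third of 3378 is 1126; one third of 3699 is 1233.
Vertical third lines at x = 1126 and x = 2252; horizontal third lines at y = 1233 and y = 2466.

(1126, 1233), (2252, 1233), (1126, 2466), (2252, 2466)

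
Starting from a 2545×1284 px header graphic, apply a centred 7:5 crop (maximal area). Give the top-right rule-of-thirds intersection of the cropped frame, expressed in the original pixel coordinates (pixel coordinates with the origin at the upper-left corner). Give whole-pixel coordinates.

2545/1284 > 7/5, so the 7:5 crop keeps the full height 1284 and trims width to 1284 × 7/5 = 1797.60 px.
Left offset = (2545 − 1797.60)/2 = 373.70 px; top offset = 0.
Top-right is two-thirds across and one-third down within the crop:
x = 373.70 + 2 × 1797.60/3 ≈ 1572; y = 0.00 + 1 × 1284.00/3 ≈ 428.

x = 1572 px, y = 428 px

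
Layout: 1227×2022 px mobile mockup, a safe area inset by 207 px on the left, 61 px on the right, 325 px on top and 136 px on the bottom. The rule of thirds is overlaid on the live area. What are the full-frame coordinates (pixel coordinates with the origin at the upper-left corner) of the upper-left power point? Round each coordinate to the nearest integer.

Content width = 1227 − 207 − 61 = 959 px; content height = 2022 − 325 − 136 = 1561 px.
Upper-left is one-third across and one-third down within the live area.
x = 207 + 1 × 959/3 = 207 + 319.67 ≈ 527
y = 325 + 1 × 1561/3 = 325 + 520.33 ≈ 845

x = 527 px, y = 845 px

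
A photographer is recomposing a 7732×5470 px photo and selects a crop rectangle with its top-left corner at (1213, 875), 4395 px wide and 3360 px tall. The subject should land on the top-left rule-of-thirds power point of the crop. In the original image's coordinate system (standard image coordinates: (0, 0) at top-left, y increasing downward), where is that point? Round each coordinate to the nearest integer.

x = 2678 px, y = 1995 px

One third of the crop width 4395 is 1465.00 px.
One third of the crop height 3360 is 1120.00 px.
The top-left point is one-third across and one-third down within the crop:
x = 1213 + 1 × 1465.00 ≈ 2678; y = 875 + 1 × 1120.00 ≈ 1995.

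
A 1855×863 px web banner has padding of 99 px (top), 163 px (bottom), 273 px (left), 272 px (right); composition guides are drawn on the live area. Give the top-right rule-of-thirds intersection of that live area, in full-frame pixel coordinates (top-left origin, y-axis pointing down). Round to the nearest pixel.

(1146, 299)

Content width = 1855 − 273 − 272 = 1310 px; content height = 863 − 99 − 163 = 601 px.
Top-right is two-thirds across and one-third down within the live area.
x = 273 + 2 × 1310/3 = 273 + 873.33 ≈ 1146
y = 99 + 1 × 601/3 = 99 + 200.33 ≈ 299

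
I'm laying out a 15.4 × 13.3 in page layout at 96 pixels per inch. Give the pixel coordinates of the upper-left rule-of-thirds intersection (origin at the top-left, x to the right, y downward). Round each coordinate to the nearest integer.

(493, 426)

In pixels the canvas is 15.4 × 96 = 1478.4 wide and 13.3 × 96 = 1276.8 tall.
The upper-left point is one-third across and one-third down:
x = 1 × 1478.4/3 ≈ 493; y = 1 × 1276.8/3 ≈ 426.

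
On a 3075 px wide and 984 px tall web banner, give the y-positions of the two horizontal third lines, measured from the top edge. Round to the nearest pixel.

y = 328 px and y = 656 px

984 / 3 = 328, so the horizontal lines sit at one and two thirds of 984.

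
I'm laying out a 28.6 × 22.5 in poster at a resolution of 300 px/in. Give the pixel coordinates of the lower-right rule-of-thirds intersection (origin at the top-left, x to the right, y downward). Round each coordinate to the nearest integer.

In pixels the canvas is 28.6 × 300 = 8580 wide and 22.5 × 300 = 6750 tall.
The lower-right point is two-thirds across and two-thirds down:
x = 2 × 8580/3 ≈ 5720; y = 2 × 6750/3 ≈ 4500.

(5720, 4500)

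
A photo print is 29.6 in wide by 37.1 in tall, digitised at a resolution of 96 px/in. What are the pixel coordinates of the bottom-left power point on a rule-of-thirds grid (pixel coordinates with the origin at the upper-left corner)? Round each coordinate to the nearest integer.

In pixels the canvas is 29.6 × 96 = 2841.6 wide and 37.1 × 96 = 3561.6 tall.
The bottom-left point is one-third across and two-thirds down:
x = 1 × 2841.6/3 ≈ 947; y = 2 × 3561.6/3 ≈ 2374.

x = 947 px, y = 2374 px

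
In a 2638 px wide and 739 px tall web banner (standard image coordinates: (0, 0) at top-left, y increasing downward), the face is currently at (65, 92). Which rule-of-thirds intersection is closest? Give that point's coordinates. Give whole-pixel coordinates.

(879, 246)

Third lines: x ∈ {879, 1759}, y ∈ {246, 493}.
65 is closer to x = 879; 92 is closer to y = 246.
So the nearest intersection is the upper-left power point.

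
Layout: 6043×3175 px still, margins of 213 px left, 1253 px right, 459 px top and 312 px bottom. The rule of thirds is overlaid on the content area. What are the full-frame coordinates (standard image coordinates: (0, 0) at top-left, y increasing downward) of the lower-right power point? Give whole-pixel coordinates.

Content width = 6043 − 213 − 1253 = 4577 px; content height = 3175 − 459 − 312 = 2404 px.
Lower-right is two-thirds across and two-thirds down within the content area.
x = 213 + 2 × 4577/3 = 213 + 3051.33 ≈ 3264
y = 459 + 2 × 2404/3 = 459 + 1602.67 ≈ 2062

x = 3264 px, y = 2062 px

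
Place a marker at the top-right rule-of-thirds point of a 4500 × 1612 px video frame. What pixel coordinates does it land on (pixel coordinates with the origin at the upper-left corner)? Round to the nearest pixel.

The top-right point sits two-thirds of the way across and one-third of the way down.
x = 2 × 4500/3 ≈ 3000; y = 1 × 1612/3 ≈ 537.

x = 3000 px, y = 537 px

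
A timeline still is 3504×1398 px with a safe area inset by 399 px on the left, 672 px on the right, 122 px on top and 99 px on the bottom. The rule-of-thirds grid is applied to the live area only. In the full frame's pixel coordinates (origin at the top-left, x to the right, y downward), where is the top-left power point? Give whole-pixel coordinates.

x = 1210 px, y = 514 px

Content width = 3504 − 399 − 672 = 2433 px; content height = 1398 − 122 − 99 = 1177 px.
Top-left is one-third across and one-third down within the live area.
x = 399 + 1 × 2433/3 = 399 + 811.00 ≈ 1210
y = 122 + 1 × 1177/3 = 122 + 392.33 ≈ 514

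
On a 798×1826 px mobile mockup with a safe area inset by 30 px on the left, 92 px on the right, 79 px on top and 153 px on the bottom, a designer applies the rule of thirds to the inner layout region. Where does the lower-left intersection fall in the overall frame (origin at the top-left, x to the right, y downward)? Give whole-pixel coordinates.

(255, 1142)

Content width = 798 − 30 − 92 = 676 px; content height = 1826 − 79 − 153 = 1594 px.
Lower-left is one-third across and two-thirds down within the inner layout region.
x = 30 + 1 × 676/3 = 30 + 225.33 ≈ 255
y = 79 + 2 × 1594/3 = 79 + 1062.67 ≈ 1142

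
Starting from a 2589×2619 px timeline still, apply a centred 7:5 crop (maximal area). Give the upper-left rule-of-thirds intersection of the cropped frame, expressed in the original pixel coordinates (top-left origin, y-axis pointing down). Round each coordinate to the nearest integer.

2589/2619 < 7/5, so the 7:5 crop keeps the full width 2589 and trims height to 2589 × 5/7 = 1849.29 px.
Top offset = (2619 − 1849.29)/2 = 384.86 px; left offset = 0.
Upper-left is one-third across and one-third down within the crop:
x = 0.00 + 1 × 2589.00/3 ≈ 863; y = 384.86 + 1 × 1849.29/3 ≈ 1001.

x = 863 px, y = 1001 px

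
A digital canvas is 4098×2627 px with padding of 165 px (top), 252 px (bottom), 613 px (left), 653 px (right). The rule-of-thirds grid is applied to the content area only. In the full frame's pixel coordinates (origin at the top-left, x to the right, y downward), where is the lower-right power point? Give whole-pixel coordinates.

Content width = 4098 − 613 − 653 = 2832 px; content height = 2627 − 165 − 252 = 2210 px.
Lower-right is two-thirds across and two-thirds down within the content area.
x = 613 + 2 × 2832/3 = 613 + 1888.00 ≈ 2501
y = 165 + 2 × 2210/3 = 165 + 1473.33 ≈ 1638

x = 2501 px, y = 1638 px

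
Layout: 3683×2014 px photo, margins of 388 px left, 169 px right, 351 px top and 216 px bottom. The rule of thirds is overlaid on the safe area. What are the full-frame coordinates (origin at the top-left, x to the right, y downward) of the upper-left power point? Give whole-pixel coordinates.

(1430, 833)

Content width = 3683 − 388 − 169 = 3126 px; content height = 2014 − 351 − 216 = 1447 px.
Upper-left is one-third across and one-third down within the safe area.
x = 388 + 1 × 3126/3 = 388 + 1042.00 ≈ 1430
y = 351 + 1 × 1447/3 = 351 + 482.33 ≈ 833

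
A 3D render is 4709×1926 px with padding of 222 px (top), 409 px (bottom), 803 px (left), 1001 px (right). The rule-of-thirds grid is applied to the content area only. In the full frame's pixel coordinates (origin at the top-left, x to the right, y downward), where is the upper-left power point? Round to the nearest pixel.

(1771, 654)

Content width = 4709 − 803 − 1001 = 2905 px; content height = 1926 − 222 − 409 = 1295 px.
Upper-left is one-third across and one-third down within the content area.
x = 803 + 1 × 2905/3 = 803 + 968.33 ≈ 1771
y = 222 + 1 × 1295/3 = 222 + 431.67 ≈ 654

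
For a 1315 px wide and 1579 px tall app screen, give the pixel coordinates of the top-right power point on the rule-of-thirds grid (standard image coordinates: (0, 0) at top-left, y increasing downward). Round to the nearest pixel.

The top-right point sits two-thirds of the way across and one-third of the way down.
x = 2 × 1315/3 ≈ 877; y = 1 × 1579/3 ≈ 526.

(877, 526)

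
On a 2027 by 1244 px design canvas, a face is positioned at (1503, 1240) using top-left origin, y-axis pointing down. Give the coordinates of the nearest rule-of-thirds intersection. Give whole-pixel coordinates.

Third lines: x ∈ {676, 1351}, y ∈ {415, 829}.
1503 is closer to x = 1351; 1240 is closer to y = 829.
So the nearest intersection is the lower-right power point.

(1351, 829)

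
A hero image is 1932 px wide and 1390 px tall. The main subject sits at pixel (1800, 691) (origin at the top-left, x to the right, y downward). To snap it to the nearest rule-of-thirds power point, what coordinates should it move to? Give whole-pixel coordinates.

(1288, 463)

Third lines: x ∈ {644, 1288}, y ∈ {463, 927}.
1800 is closer to x = 1288; 691 is closer to y = 463.
So the nearest intersection is the upper-right power point.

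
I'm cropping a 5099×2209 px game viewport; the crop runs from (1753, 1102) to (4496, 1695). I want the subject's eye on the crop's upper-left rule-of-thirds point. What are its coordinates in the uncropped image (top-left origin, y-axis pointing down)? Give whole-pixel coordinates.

Crop width = 4496 − 1753 = 2743 px; one third is 914.33 px.
Crop height = 1695 − 1102 = 593 px; one third is 197.67 px.
The upper-left point is one-third across and one-third down within the crop:
x = 1753 + 1 × 914.33 ≈ 2667; y = 1102 + 1 × 197.67 ≈ 1300.

x = 2667 px, y = 1300 px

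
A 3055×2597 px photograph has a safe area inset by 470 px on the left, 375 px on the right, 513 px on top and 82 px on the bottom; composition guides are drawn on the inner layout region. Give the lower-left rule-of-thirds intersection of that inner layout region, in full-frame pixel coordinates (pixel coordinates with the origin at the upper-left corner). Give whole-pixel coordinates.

x = 1207 px, y = 1848 px

Content width = 3055 − 470 − 375 = 2210 px; content height = 2597 − 513 − 82 = 2002 px.
Lower-left is one-third across and two-thirds down within the inner layout region.
x = 470 + 1 × 2210/3 = 470 + 736.67 ≈ 1207
y = 513 + 2 × 2002/3 = 513 + 1334.67 ≈ 1848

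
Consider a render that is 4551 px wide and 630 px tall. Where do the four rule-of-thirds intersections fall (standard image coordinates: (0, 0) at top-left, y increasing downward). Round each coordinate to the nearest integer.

(1517, 210), (3034, 210), (1517, 420), (3034, 420)

One third of 4551 is 1517; one third of 630 is 210.
Vertical third lines at x = 1517 and x = 3034; horizontal third lines at y = 210 and y = 420.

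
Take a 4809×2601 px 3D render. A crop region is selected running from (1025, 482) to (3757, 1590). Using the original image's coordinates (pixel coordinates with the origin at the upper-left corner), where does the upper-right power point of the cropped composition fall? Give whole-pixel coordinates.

x = 2846 px, y = 851 px

Crop width = 3757 − 1025 = 2732 px; one third is 910.67 px.
Crop height = 1590 − 482 = 1108 px; one third is 369.33 px.
The upper-right point is two-thirds across and one-third down within the crop:
x = 1025 + 2 × 910.67 ≈ 2846; y = 482 + 1 × 369.33 ≈ 851.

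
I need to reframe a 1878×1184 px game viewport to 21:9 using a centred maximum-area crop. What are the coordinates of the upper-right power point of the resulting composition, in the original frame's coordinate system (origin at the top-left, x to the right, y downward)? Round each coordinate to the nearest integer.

1878/1184 < 21/9, so the 21:9 crop keeps the full width 1878 and trims height to 1878 × 9/21 = 804.86 px.
Top offset = (1184 − 804.86)/2 = 189.57 px; left offset = 0.
Upper-right is two-thirds across and one-third down within the crop:
x = 0.00 + 2 × 1878.00/3 ≈ 1252; y = 189.57 + 1 × 804.86/3 ≈ 458.

(1252, 458)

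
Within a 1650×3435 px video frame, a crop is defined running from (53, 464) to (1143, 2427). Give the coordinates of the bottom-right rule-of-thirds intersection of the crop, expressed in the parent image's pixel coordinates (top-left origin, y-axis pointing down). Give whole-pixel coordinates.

Crop width = 1143 − 53 = 1090 px; one third is 363.33 px.
Crop height = 2427 − 464 = 1963 px; one third is 654.33 px.
The bottom-right point is two-thirds across and two-thirds down within the crop:
x = 53 + 2 × 363.33 ≈ 780; y = 464 + 2 × 654.33 ≈ 1773.

x = 780 px, y = 1773 px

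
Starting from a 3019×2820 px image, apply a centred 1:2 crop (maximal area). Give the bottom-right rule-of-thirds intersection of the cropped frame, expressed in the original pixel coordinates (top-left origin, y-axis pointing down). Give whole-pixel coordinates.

(1745, 1880)

3019/2820 > 1/2, so the 1:2 crop keeps the full height 2820 and trims width to 2820 × 1/2 = 1410.00 px.
Left offset = (3019 − 1410.00)/2 = 804.50 px; top offset = 0.
Bottom-right is two-thirds across and two-thirds down within the crop:
x = 804.50 + 2 × 1410.00/3 ≈ 1745; y = 0.00 + 2 × 2820.00/3 ≈ 1880.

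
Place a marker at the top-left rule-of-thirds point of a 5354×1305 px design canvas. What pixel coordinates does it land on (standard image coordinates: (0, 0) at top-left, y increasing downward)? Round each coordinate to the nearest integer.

The top-left point sits one-third of the way across and one-third of the way down.
x = 1 × 5354/3 ≈ 1785; y = 1 × 1305/3 ≈ 435.

(1785, 435)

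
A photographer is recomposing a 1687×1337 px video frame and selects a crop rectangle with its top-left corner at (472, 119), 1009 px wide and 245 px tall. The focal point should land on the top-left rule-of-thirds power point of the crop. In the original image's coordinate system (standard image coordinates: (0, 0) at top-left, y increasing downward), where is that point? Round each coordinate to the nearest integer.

One third of the crop width 1009 is 336.33 px.
One third of the crop height 245 is 81.67 px.
The top-left point is one-third across and one-third down within the crop:
x = 472 + 1 × 336.33 ≈ 808; y = 119 + 1 × 81.67 ≈ 201.

(808, 201)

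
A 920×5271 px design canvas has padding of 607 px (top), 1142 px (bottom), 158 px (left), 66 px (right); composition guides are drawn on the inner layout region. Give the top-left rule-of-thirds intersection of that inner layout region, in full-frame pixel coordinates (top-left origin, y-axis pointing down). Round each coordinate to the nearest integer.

Content width = 920 − 158 − 66 = 696 px; content height = 5271 − 607 − 1142 = 3522 px.
Top-left is one-third across and one-third down within the inner layout region.
x = 158 + 1 × 696/3 = 158 + 232.00 ≈ 390
y = 607 + 1 × 3522/3 = 607 + 1174.00 ≈ 1781

(390, 1781)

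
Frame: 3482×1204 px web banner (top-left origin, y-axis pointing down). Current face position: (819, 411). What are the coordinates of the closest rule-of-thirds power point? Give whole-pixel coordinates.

Third lines: x ∈ {1161, 2321}, y ∈ {401, 803}.
819 is closer to x = 1161; 411 is closer to y = 401.
So the nearest intersection is the upper-left power point.

(1161, 401)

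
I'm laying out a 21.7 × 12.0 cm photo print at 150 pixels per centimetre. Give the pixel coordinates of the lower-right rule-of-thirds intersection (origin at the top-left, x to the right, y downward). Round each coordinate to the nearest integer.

(2170, 1200)

In pixels the canvas is 21.7 × 150 = 3255 wide and 12.0 × 150 = 1800 tall.
The lower-right point is two-thirds across and two-thirds down:
x = 2 × 3255/3 ≈ 2170; y = 2 × 1800/3 ≈ 1200.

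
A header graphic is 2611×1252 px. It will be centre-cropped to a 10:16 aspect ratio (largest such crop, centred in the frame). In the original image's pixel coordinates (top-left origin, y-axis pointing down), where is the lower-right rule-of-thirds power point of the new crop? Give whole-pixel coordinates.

(1436, 835)

2611/1252 > 10/16, so the 10:16 crop keeps the full height 1252 and trims width to 1252 × 10/16 = 782.50 px.
Left offset = (2611 − 782.50)/2 = 914.25 px; top offset = 0.
Lower-right is two-thirds across and two-thirds down within the crop:
x = 914.25 + 2 × 782.50/3 ≈ 1436; y = 0.00 + 2 × 1252.00/3 ≈ 835.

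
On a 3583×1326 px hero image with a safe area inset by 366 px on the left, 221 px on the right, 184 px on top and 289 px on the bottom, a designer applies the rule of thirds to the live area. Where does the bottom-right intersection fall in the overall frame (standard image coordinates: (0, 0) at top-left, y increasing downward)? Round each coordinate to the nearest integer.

Content width = 3583 − 366 − 221 = 2996 px; content height = 1326 − 184 − 289 = 853 px.
Bottom-right is two-thirds across and two-thirds down within the live area.
x = 366 + 2 × 2996/3 = 366 + 1997.33 ≈ 2363
y = 184 + 2 × 853/3 = 184 + 568.67 ≈ 753

x = 2363 px, y = 753 px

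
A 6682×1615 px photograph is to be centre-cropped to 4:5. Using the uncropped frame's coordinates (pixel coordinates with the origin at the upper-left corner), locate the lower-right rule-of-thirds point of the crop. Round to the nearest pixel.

6682/1615 > 4/5, so the 4:5 crop keeps the full height 1615 and trims width to 1615 × 4/5 = 1292.00 px.
Left offset = (6682 − 1292.00)/2 = 2695.00 px; top offset = 0.
Lower-right is two-thirds across and two-thirds down within the crop:
x = 2695.00 + 2 × 1292.00/3 ≈ 3556; y = 0.00 + 2 × 1615.00/3 ≈ 1077.

(3556, 1077)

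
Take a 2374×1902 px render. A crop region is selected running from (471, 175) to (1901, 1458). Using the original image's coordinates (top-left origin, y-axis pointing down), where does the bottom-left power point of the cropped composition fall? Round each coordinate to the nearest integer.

(948, 1030)

Crop width = 1901 − 471 = 1430 px; one third is 476.67 px.
Crop height = 1458 − 175 = 1283 px; one third is 427.67 px.
The bottom-left point is one-third across and two-thirds down within the crop:
x = 471 + 1 × 476.67 ≈ 948; y = 175 + 2 × 427.67 ≈ 1030.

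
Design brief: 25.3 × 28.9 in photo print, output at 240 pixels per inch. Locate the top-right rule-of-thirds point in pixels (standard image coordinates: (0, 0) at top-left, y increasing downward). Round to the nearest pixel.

In pixels the canvas is 25.3 × 240 = 6072 wide and 28.9 × 240 = 6936 tall.
The top-right point is two-thirds across and one-third down:
x = 2 × 6072/3 ≈ 4048; y = 1 × 6936/3 ≈ 2312.

(4048, 2312)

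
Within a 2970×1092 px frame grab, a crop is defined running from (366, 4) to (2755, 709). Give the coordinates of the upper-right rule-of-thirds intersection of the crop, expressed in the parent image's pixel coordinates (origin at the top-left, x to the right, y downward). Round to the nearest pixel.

Crop width = 2755 − 366 = 2389 px; one third is 796.33 px.
Crop height = 709 − 4 = 705 px; one third is 235.00 px.
The upper-right point is two-thirds across and one-third down within the crop:
x = 366 + 2 × 796.33 ≈ 1959; y = 4 + 1 × 235.00 ≈ 239.

(1959, 239)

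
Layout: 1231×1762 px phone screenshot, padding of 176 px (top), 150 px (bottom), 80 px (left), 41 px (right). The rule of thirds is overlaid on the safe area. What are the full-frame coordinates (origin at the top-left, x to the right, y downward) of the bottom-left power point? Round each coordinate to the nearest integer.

x = 450 px, y = 1133 px

Content width = 1231 − 80 − 41 = 1110 px; content height = 1762 − 176 − 150 = 1436 px.
Bottom-left is one-third across and two-thirds down within the safe area.
x = 80 + 1 × 1110/3 = 80 + 370.00 ≈ 450
y = 176 + 2 × 1436/3 = 176 + 957.33 ≈ 1133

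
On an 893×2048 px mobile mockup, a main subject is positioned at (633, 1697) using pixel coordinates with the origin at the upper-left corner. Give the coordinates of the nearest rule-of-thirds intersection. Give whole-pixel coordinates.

x = 595 px, y = 1365 px

Third lines: x ∈ {298, 595}, y ∈ {683, 1365}.
633 is closer to x = 595; 1697 is closer to y = 1365.
So the nearest intersection is the lower-right power point.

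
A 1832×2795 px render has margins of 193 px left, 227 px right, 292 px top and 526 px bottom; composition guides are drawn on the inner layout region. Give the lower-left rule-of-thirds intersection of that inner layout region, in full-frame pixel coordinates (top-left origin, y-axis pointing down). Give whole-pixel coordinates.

x = 664 px, y = 1610 px

Content width = 1832 − 193 − 227 = 1412 px; content height = 2795 − 292 − 526 = 1977 px.
Lower-left is one-third across and two-thirds down within the inner layout region.
x = 193 + 1 × 1412/3 = 193 + 470.67 ≈ 664
y = 292 + 2 × 1977/3 = 292 + 1318.00 ≈ 1610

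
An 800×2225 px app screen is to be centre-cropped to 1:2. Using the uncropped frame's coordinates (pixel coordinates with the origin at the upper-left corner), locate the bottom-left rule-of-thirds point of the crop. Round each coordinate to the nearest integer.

(267, 1379)

800/2225 < 1/2, so the 1:2 crop keeps the full width 800 and trims height to 800 × 2/1 = 1600.00 px.
Top offset = (2225 − 1600.00)/2 = 312.50 px; left offset = 0.
Bottom-left is one-third across and two-thirds down within the crop:
x = 0.00 + 1 × 800.00/3 ≈ 267; y = 312.50 + 2 × 1600.00/3 ≈ 1379.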